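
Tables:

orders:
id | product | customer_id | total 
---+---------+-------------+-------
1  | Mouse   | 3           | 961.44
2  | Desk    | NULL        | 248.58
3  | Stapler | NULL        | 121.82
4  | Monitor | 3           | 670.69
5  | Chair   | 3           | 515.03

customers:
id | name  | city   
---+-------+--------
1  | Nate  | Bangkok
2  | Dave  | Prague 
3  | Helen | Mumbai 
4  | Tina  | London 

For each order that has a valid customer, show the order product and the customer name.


INNER JOIN keeps only orders rows whose customer_id matches an id in customers. Walk through each order:
  - order 1 (Mouse): customer_id=3 -> matches Helen
  - order 2 (Desk): customer_id=NULL, no match -> dropped
  - order 3 (Stapler): customer_id=NULL, no match -> dropped
  - order 4 (Monitor): customer_id=3 -> matches Helen
  - order 5 (Chair): customer_id=3 -> matches Helen
So 2 of 5 rows are dropped.

SQL:
SELECT a.product, b.name AS customer
FROM orders a
INNER JOIN customers b ON a.customer_id = b.id

Result:
product | customer
--------+---------
Mouse   | Helen   
Monitor | Helen   
Chair   | Helen   


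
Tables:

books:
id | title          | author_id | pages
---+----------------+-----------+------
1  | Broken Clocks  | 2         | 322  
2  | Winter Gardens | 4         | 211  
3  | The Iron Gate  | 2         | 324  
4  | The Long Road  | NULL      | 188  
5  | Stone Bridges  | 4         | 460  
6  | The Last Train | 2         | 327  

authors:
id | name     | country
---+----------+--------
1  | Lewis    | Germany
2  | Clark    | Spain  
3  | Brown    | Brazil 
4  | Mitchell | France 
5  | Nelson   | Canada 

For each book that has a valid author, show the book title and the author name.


INNER JOIN keeps only books rows whose author_id matches an id in authors. Walk through each book:
  - book 1 (Broken Clocks): author_id=2 -> matches Clark
  - book 2 (Winter Gardens): author_id=4 -> matches Mitchell
  - book 3 (The Iron Gate): author_id=2 -> matches Clark
  - book 4 (The Long Road): author_id=NULL, no match -> dropped
  - book 5 (Stone Bridges): author_id=4 -> matches Mitchell
  - book 6 (The Last Train): author_id=2 -> matches Clark
So 1 of 6 rows is dropped.

SQL:
SELECT a.title, b.name AS author
FROM books a
INNER JOIN authors b ON a.author_id = b.id

Result:
title          | author  
---------------+---------
Broken Clocks  | Clark   
Winter Gardens | Mitchell
The Iron Gate  | Clark   
Stone Bridges  | Mitchell
The Last Train | Clark   


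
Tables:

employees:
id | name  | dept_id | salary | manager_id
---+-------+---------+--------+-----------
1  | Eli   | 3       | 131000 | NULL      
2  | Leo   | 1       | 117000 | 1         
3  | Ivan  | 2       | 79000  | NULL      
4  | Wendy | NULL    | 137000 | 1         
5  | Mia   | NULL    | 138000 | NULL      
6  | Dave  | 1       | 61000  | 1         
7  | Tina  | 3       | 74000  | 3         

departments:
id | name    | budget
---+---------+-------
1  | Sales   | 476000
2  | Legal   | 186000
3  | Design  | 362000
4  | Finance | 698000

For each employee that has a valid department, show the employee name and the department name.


INNER JOIN keeps only employees rows whose dept_id matches an id in departments. Walk through each employee:
  - employee 1 (Eli): dept_id=3 -> matches Design
  - employee 2 (Leo): dept_id=1 -> matches Sales
  - employee 3 (Ivan): dept_id=2 -> matches Legal
  - employee 4 (Wendy): dept_id=NULL, no match -> dropped
  - employee 5 (Mia): dept_id=NULL, no match -> dropped
  - employee 6 (Dave): dept_id=1 -> matches Sales
  - employee 7 (Tina): dept_id=3 -> matches Design
So 2 of 7 rows are dropped.

SQL:
SELECT a.name, b.name AS department
FROM employees a
INNER JOIN departments b ON a.dept_id = b.id

Result:
name | department
-----+-----------
Eli  | Design    
Leo  | Sales     
Ivan | Legal     
Dave | Sales     
Tina | Design    


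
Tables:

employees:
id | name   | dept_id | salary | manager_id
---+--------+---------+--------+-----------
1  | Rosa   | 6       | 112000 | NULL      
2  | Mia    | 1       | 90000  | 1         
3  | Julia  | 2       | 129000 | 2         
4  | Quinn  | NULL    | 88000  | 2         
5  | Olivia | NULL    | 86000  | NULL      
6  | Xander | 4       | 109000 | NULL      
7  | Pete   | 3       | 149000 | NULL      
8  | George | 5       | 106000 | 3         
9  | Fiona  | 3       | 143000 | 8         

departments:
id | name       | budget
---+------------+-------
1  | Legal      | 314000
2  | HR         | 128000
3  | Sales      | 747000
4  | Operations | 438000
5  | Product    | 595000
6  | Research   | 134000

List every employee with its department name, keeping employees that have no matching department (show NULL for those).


LEFT JOIN keeps every row from employees (the left table); where dept_id has no match in departments, the department columns become NULL. Walk through each employee:
  - employee 1 (Rosa): dept_id=6 -> matches Research
  - employee 2 (Mia): dept_id=1 -> matches Legal
  - employee 3 (Julia): dept_id=2 -> matches HR
  - employee 4 (Quinn): dept_id=NULL, no match -> kept with NULL
  - employee 5 (Olivia): dept_id=NULL, no match -> kept with NULL
  - employee 6 (Xander): dept_id=4 -> matches Operations
  - employee 7 (Pete): dept_id=3 -> matches Sales
  - employee 8 (George): dept_id=5 -> matches Product
  - employee 9 (Fiona): dept_id=3 -> matches Sales
All 9 rows appear; 2 have NULL department.

SQL:
SELECT a.name, b.name AS department
FROM employees a
LEFT JOIN departments b ON a.dept_id = b.id

Result:
name   | department
-------+-----------
Rosa   | Research  
Mia    | Legal     
Julia  | HR        
Quinn  | NULL      
Olivia | NULL      
Xander | Operations
Pete   | Sales     
George | Product   
Fiona  | Sales     


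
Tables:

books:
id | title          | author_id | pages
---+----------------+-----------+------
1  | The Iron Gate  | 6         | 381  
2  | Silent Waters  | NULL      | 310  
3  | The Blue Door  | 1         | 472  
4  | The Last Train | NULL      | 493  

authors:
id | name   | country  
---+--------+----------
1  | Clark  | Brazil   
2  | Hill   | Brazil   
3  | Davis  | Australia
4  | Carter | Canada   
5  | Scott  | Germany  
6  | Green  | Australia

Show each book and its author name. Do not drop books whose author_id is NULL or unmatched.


LEFT JOIN keeps every row from books (the left table); where author_id has no match in authors, the author columns become NULL. Walk through each book:
  - book 1 (The Iron Gate): author_id=6 -> matches Green
  - book 2 (Silent Waters): author_id=NULL, no match -> kept with NULL
  - book 3 (The Blue Door): author_id=1 -> matches Clark
  - book 4 (The Last Train): author_id=NULL, no match -> kept with NULL
All 4 rows appear; 2 have NULL author.

SQL:
SELECT a.title, b.name AS author
FROM books a
LEFT JOIN authors b ON a.author_id = b.id

Result:
title          | author
---------------+-------
The Iron Gate  | Green 
Silent Waters  | NULL  
The Blue Door  | Clark 
The Last Train | NULL  


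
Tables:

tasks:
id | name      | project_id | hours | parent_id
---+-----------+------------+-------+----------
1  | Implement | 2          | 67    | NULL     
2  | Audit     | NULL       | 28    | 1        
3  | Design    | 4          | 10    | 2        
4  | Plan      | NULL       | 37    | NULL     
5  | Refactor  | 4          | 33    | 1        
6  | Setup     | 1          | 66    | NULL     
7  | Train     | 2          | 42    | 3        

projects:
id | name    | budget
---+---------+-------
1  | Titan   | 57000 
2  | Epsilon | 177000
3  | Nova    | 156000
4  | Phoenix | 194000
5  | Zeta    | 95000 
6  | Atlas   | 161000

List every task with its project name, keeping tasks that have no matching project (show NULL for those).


LEFT JOIN keeps every row from tasks (the left table); where project_id has no match in projects, the project columns become NULL. Walk through each task:
  - task 1 (Implement): project_id=2 -> matches Epsilon
  - task 2 (Audit): project_id=NULL, no match -> kept with NULL
  - task 3 (Design): project_id=4 -> matches Phoenix
  - task 4 (Plan): project_id=NULL, no match -> kept with NULL
  - task 5 (Refactor): project_id=4 -> matches Phoenix
  - task 6 (Setup): project_id=1 -> matches Titan
  - task 7 (Train): project_id=2 -> matches Epsilon
All 7 rows appear; 2 have NULL project.

SQL:
SELECT a.name, b.name AS project
FROM tasks a
LEFT JOIN projects b ON a.project_id = b.id

Result:
name      | project
----------+--------
Implement | Epsilon
Audit     | NULL   
Design    | Phoenix
Plan      | NULL   
Refactor  | Phoenix
Setup     | Titan  
Train     | Epsilon


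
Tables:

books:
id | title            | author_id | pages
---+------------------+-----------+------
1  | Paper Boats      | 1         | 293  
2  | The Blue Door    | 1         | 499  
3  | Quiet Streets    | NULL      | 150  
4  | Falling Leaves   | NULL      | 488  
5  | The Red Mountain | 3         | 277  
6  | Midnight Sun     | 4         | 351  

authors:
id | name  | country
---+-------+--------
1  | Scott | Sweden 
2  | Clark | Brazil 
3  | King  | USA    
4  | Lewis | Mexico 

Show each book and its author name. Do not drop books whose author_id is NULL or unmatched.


LEFT JOIN keeps every row from books (the left table); where author_id has no match in authors, the author columns become NULL. Walk through each book:
  - book 1 (Paper Boats): author_id=1 -> matches Scott
  - book 2 (The Blue Door): author_id=1 -> matches Scott
  - book 3 (Quiet Streets): author_id=NULL, no match -> kept with NULL
  - book 4 (Falling Leaves): author_id=NULL, no match -> kept with NULL
  - book 5 (The Red Mountain): author_id=3 -> matches King
  - book 6 (Midnight Sun): author_id=4 -> matches Lewis
All 6 rows appear; 2 have NULL author.

SQL:
SELECT a.title, b.name AS author
FROM books a
LEFT JOIN authors b ON a.author_id = b.id

Result:
title            | author
-----------------+-------
Paper Boats      | Scott 
The Blue Door    | Scott 
Quiet Streets    | NULL  
Falling Leaves   | NULL  
The Red Mountain | King  
Midnight Sun     | Lewis 


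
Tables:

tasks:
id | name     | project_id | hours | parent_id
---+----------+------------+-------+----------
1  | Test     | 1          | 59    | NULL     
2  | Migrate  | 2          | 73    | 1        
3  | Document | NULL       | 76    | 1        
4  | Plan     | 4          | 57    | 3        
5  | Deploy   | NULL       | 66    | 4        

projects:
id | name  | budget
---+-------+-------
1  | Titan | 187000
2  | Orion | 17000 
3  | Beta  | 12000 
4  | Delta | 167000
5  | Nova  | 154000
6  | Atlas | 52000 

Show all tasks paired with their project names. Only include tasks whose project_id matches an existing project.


INNER JOIN keeps only tasks rows whose project_id matches an id in projects. Walk through each task:
  - task 1 (Test): project_id=1 -> matches Titan
  - task 2 (Migrate): project_id=2 -> matches Orion
  - task 3 (Document): project_id=NULL, no match -> dropped
  - task 4 (Plan): project_id=4 -> matches Delta
  - task 5 (Deploy): project_id=NULL, no match -> dropped
So 2 of 5 rows are dropped.

SQL:
SELECT a.name, b.name AS project
FROM tasks a
INNER JOIN projects b ON a.project_id = b.id

Result:
name    | project
--------+--------
Test    | Titan  
Migrate | Orion  
Plan    | Delta  


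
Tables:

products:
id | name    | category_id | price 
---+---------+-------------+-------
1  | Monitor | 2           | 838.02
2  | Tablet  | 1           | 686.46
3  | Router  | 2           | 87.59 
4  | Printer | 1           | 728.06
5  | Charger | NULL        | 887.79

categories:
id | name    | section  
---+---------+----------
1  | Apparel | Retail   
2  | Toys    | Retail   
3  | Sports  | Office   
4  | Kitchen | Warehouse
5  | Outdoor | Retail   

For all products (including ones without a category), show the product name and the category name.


LEFT JOIN keeps every row from products (the left table); where category_id has no match in categories, the category columns become NULL. Walk through each product:
  - product 1 (Monitor): category_id=2 -> matches Toys
  - product 2 (Tablet): category_id=1 -> matches Apparel
  - product 3 (Router): category_id=2 -> matches Toys
  - product 4 (Printer): category_id=1 -> matches Apparel
  - product 5 (Charger): category_id=NULL, no match -> kept with NULL
All 5 rows appear; 1 has NULL category.

SQL:
SELECT a.name, b.name AS category
FROM products a
LEFT JOIN categories b ON a.category_id = b.id

Result:
name    | category
--------+---------
Monitor | Toys    
Tablet  | Apparel 
Router  | Toys    
Printer | Apparel 
Charger | NULL    


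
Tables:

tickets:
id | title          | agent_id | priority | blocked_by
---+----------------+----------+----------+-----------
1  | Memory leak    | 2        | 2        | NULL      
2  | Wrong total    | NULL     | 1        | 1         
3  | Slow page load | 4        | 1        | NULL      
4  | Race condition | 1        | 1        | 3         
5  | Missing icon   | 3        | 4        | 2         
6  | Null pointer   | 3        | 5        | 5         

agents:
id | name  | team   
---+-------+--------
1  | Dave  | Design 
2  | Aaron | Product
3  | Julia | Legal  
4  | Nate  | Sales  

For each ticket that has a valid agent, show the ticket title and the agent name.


INNER JOIN keeps only tickets rows whose agent_id matches an id in agents. Walk through each ticket:
  - ticket 1 (Memory leak): agent_id=2 -> matches Aaron
  - ticket 2 (Wrong total): agent_id=NULL, no match -> dropped
  - ticket 3 (Slow page load): agent_id=4 -> matches Nate
  - ticket 4 (Race condition): agent_id=1 -> matches Dave
  - ticket 5 (Missing icon): agent_id=3 -> matches Julia
  - ticket 6 (Null pointer): agent_id=3 -> matches Julia
So 1 of 6 rows is dropped.

SQL:
SELECT a.title, b.name AS agent
FROM tickets a
INNER JOIN agents b ON a.agent_id = b.id

Result:
title          | agent
---------------+------
Memory leak    | Aaron
Slow page load | Nate 
Race condition | Dave 
Missing icon   | Julia
Null pointer   | Julia


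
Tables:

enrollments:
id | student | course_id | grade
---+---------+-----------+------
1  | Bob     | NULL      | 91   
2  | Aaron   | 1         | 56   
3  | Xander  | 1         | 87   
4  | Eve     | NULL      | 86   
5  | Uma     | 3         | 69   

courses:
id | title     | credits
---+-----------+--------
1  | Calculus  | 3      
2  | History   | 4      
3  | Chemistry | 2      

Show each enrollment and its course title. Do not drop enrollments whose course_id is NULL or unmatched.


LEFT JOIN keeps every row from enrollments (the left table); where course_id has no match in courses, the course columns become NULL. Walk through each enrollment:
  - enrollment 1 (Bob): course_id=NULL, no match -> kept with NULL
  - enrollment 2 (Aaron): course_id=1 -> matches Calculus
  - enrollment 3 (Xander): course_id=1 -> matches Calculus
  - enrollment 4 (Eve): course_id=NULL, no match -> kept with NULL
  - enrollment 5 (Uma): course_id=3 -> matches Chemistry
All 5 rows appear; 2 have NULL course.

SQL:
SELECT a.student, b.title AS course
FROM enrollments a
LEFT JOIN courses b ON a.course_id = b.id

Result:
student | course   
--------+----------
Bob     | NULL     
Aaron   | Calculus 
Xander  | Calculus 
Eve     | NULL     
Uma     | Chemistry


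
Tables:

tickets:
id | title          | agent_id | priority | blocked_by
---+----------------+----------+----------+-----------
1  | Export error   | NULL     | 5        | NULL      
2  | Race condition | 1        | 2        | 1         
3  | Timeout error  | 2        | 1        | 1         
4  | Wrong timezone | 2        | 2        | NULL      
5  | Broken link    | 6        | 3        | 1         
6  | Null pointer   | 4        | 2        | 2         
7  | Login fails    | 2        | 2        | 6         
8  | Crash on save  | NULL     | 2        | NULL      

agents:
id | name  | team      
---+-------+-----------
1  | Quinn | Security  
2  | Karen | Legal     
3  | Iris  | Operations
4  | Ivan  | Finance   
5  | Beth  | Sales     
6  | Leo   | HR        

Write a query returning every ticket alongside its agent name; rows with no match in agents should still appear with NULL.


LEFT JOIN keeps every row from tickets (the left table); where agent_id has no match in agents, the agent columns become NULL. Walk through each ticket:
  - ticket 1 (Export error): agent_id=NULL, no match -> kept with NULL
  - ticket 2 (Race condition): agent_id=1 -> matches Quinn
  - ticket 3 (Timeout error): agent_id=2 -> matches Karen
  - ticket 4 (Wrong timezone): agent_id=2 -> matches Karen
  - ticket 5 (Broken link): agent_id=6 -> matches Leo
  - ticket 6 (Null pointer): agent_id=4 -> matches Ivan
  - ticket 7 (Login fails): agent_id=2 -> matches Karen
  - ticket 8 (Crash on save): agent_id=NULL, no match -> kept with NULL
All 8 rows appear; 2 have NULL agent.

SQL:
SELECT a.title, b.name AS agent
FROM tickets a
LEFT JOIN agents b ON a.agent_id = b.id

Result:
title          | agent
---------------+------
Export error   | NULL 
Race condition | Quinn
Timeout error  | Karen
Wrong timezone | Karen
Broken link    | Leo  
Null pointer   | Ivan 
Login fails    | Karen
Crash on save  | NULL 


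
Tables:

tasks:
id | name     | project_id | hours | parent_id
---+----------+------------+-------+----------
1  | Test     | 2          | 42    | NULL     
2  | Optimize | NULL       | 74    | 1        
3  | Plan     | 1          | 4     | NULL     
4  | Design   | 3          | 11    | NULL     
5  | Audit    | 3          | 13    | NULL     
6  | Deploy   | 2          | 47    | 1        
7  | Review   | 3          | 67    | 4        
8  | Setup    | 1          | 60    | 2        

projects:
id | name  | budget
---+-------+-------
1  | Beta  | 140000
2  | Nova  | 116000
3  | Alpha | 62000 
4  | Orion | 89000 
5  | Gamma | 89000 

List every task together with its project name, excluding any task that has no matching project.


INNER JOIN keeps only tasks rows whose project_id matches an id in projects. Walk through each task:
  - task 1 (Test): project_id=2 -> matches Nova
  - task 2 (Optimize): project_id=NULL, no match -> dropped
  - task 3 (Plan): project_id=1 -> matches Beta
  - task 4 (Design): project_id=3 -> matches Alpha
  - task 5 (Audit): project_id=3 -> matches Alpha
  - task 6 (Deploy): project_id=2 -> matches Nova
  - task 7 (Review): project_id=3 -> matches Alpha
  - task 8 (Setup): project_id=1 -> matches Beta
So 1 of 8 rows is dropped.

SQL:
SELECT a.name, b.name AS project
FROM tasks a
INNER JOIN projects b ON a.project_id = b.id

Result:
name   | project
-------+--------
Test   | Nova   
Plan   | Beta   
Design | Alpha  
Audit  | Alpha  
Deploy | Nova   
Review | Alpha  
Setup  | Beta   


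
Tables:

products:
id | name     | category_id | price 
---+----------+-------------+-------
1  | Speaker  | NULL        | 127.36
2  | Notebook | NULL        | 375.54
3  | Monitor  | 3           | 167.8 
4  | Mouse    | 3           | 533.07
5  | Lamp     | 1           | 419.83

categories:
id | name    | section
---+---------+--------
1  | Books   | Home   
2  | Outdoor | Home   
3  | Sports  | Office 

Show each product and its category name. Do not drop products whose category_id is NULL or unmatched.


LEFT JOIN keeps every row from products (the left table); where category_id has no match in categories, the category columns become NULL. Walk through each product:
  - product 1 (Speaker): category_id=NULL, no match -> kept with NULL
  - product 2 (Notebook): category_id=NULL, no match -> kept with NULL
  - product 3 (Monitor): category_id=3 -> matches Sports
  - product 4 (Mouse): category_id=3 -> matches Sports
  - product 5 (Lamp): category_id=1 -> matches Books
All 5 rows appear; 2 have NULL category.

SQL:
SELECT a.name, b.name AS category
FROM products a
LEFT JOIN categories b ON a.category_id = b.id

Result:
name     | category
---------+---------
Speaker  | NULL    
Notebook | NULL    
Monitor  | Sports  
Mouse    | Sports  
Lamp     | Books   


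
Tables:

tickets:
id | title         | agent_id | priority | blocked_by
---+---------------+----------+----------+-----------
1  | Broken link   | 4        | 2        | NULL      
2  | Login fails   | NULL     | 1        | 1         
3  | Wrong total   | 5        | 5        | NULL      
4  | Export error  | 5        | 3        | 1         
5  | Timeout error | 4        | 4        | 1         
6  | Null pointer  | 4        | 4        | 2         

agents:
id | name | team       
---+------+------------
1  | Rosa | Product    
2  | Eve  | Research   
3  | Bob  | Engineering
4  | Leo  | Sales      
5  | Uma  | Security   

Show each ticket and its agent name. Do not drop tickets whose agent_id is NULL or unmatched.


LEFT JOIN keeps every row from tickets (the left table); where agent_id has no match in agents, the agent columns become NULL. Walk through each ticket:
  - ticket 1 (Broken link): agent_id=4 -> matches Leo
  - ticket 2 (Login fails): agent_id=NULL, no match -> kept with NULL
  - ticket 3 (Wrong total): agent_id=5 -> matches Uma
  - ticket 4 (Export error): agent_id=5 -> matches Uma
  - ticket 5 (Timeout error): agent_id=4 -> matches Leo
  - ticket 6 (Null pointer): agent_id=4 -> matches Leo
All 6 rows appear; 1 has NULL agent.

SQL:
SELECT a.title, b.name AS agent
FROM tickets a
LEFT JOIN agents b ON a.agent_id = b.id

Result:
title         | agent
--------------+------
Broken link   | Leo  
Login fails   | NULL 
Wrong total   | Uma  
Export error  | Uma  
Timeout error | Leo  
Null pointer  | Leo  


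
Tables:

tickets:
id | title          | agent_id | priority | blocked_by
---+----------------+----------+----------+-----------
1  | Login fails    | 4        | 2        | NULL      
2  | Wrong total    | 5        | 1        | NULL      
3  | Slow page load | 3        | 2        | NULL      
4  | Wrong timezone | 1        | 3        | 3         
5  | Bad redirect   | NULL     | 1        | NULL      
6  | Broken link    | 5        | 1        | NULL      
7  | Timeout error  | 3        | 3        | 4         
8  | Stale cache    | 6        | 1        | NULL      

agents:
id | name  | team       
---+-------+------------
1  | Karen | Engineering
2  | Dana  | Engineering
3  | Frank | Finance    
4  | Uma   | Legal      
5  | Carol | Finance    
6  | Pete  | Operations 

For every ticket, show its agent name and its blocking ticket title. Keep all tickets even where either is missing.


Two LEFT JOINs from the same base table tickets: one to agents via agent_id, one to tickets itself via blocked_by. Both are LEFT so every ticket is preserved.
Match against agents:
  - ticket 1 (Login fails): agent_id=4 -> matches Uma
  - ticket 2 (Wrong total): agent_id=5 -> matches Carol
  - ticket 3 (Slow page load): agent_id=3 -> matches Frank
  - ticket 4 (Wrong timezone): agent_id=1 -> matches Karen
  - ticket 5 (Bad redirect): agent_id=NULL, no match -> kept with NULL
  - ticket 6 (Broken link): agent_id=5 -> matches Carol
  - ticket 7 (Timeout error): agent_id=3 -> matches Frank
  - ticket 8 (Stale cache): agent_id=6 -> matches Pete
Match against tickets (self):
  - ticket 1 (Login fails): blocked_by=NULL -> NULL
  - ticket 2 (Wrong total): blocked_by=NULL -> NULL
  - ticket 3 (Slow page load): blocked_by=NULL -> NULL
  - ticket 4 (Wrong timezone): blocked_by=3 -> Slow page load
  - ticket 5 (Bad redirect): blocked_by=NULL -> NULL
  - ticket 6 (Broken link): blocked_by=NULL -> NULL
  - ticket 7 (Timeout error): blocked_by=4 -> Wrong timezone
  - ticket 8 (Stale cache): blocked_by=NULL -> NULL

SQL:
SELECT a.title, b.name AS agent, c.title AS blocked_by
FROM tickets a
LEFT JOIN agents b ON a.agent_id = b.id
LEFT JOIN tickets c ON a.blocked_by = c.id

Result:
title          | agent | blocked_by    
---------------+-------+---------------
Login fails    | Uma   | NULL          
Wrong total    | Carol | NULL          
Slow page load | Frank | NULL          
Wrong timezone | Karen | Slow page load
Bad redirect   | NULL  | NULL          
Broken link    | Carol | NULL          
Timeout error  | Frank | Wrong timezone
Stale cache    | Pete  | NULL          


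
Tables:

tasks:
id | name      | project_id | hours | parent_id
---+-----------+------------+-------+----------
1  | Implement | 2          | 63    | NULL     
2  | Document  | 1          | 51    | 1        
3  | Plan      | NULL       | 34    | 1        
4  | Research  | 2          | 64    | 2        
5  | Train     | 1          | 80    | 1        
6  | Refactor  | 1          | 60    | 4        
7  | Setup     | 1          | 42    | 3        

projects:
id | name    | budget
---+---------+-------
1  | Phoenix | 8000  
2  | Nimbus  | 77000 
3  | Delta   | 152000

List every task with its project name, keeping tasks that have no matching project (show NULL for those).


LEFT JOIN keeps every row from tasks (the left table); where project_id has no match in projects, the project columns become NULL. Walk through each task:
  - task 1 (Implement): project_id=2 -> matches Nimbus
  - task 2 (Document): project_id=1 -> matches Phoenix
  - task 3 (Plan): project_id=NULL, no match -> kept with NULL
  - task 4 (Research): project_id=2 -> matches Nimbus
  - task 5 (Train): project_id=1 -> matches Phoenix
  - task 6 (Refactor): project_id=1 -> matches Phoenix
  - task 7 (Setup): project_id=1 -> matches Phoenix
All 7 rows appear; 1 has NULL project.

SQL:
SELECT a.name, b.name AS project
FROM tasks a
LEFT JOIN projects b ON a.project_id = b.id

Result:
name      | project
----------+--------
Implement | Nimbus 
Document  | Phoenix
Plan      | NULL   
Research  | Nimbus 
Train     | Phoenix
Refactor  | Phoenix
Setup     | Phoenix


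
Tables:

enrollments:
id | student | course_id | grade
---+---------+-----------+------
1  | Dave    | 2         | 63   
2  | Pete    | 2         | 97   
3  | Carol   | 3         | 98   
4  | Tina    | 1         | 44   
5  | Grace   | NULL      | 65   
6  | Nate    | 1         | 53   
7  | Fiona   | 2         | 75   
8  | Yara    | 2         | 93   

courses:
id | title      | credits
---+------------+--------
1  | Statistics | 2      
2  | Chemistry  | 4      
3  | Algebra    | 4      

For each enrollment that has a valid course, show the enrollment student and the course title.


INNER JOIN keeps only enrollments rows whose course_id matches an id in courses. Walk through each enrollment:
  - enrollment 1 (Dave): course_id=2 -> matches Chemistry
  - enrollment 2 (Pete): course_id=2 -> matches Chemistry
  - enrollment 3 (Carol): course_id=3 -> matches Algebra
  - enrollment 4 (Tina): course_id=1 -> matches Statistics
  - enrollment 5 (Grace): course_id=NULL, no match -> dropped
  - enrollment 6 (Nate): course_id=1 -> matches Statistics
  - enrollment 7 (Fiona): course_id=2 -> matches Chemistry
  - enrollment 8 (Yara): course_id=2 -> matches Chemistry
So 1 of 8 rows is dropped.

SQL:
SELECT a.student, b.title AS course
FROM enrollments a
INNER JOIN courses b ON a.course_id = b.id

Result:
student | course    
--------+-----------
Dave    | Chemistry 
Pete    | Chemistry 
Carol   | Algebra   
Tina    | Statistics
Nate    | Statistics
Fiona   | Chemistry 
Yara    | Chemistry 


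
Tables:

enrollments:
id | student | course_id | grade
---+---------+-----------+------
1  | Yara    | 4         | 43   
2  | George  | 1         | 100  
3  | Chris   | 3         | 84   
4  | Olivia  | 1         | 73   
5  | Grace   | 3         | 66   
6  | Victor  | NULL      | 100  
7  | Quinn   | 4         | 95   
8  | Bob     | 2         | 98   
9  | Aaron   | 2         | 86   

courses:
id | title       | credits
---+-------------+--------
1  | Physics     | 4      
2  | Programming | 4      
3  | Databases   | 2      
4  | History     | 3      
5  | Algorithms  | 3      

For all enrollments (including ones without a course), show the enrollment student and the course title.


LEFT JOIN keeps every row from enrollments (the left table); where course_id has no match in courses, the course columns become NULL. Walk through each enrollment:
  - enrollment 1 (Yara): course_id=4 -> matches History
  - enrollment 2 (George): course_id=1 -> matches Physics
  - enrollment 3 (Chris): course_id=3 -> matches Databases
  - enrollment 4 (Olivia): course_id=1 -> matches Physics
  - enrollment 5 (Grace): course_id=3 -> matches Databases
  - enrollment 6 (Victor): course_id=NULL, no match -> kept with NULL
  - enrollment 7 (Quinn): course_id=4 -> matches History
  - enrollment 8 (Bob): course_id=2 -> matches Programming
  - enrollment 9 (Aaron): course_id=2 -> matches Programming
All 9 rows appear; 1 has NULL course.

SQL:
SELECT a.student, b.title AS course
FROM enrollments a
LEFT JOIN courses b ON a.course_id = b.id

Result:
student | course     
--------+------------
Yara    | History    
George  | Physics    
Chris   | Databases  
Olivia  | Physics    
Grace   | Databases  
Victor  | NULL       
Quinn   | History    
Bob     | Programming
Aaron   | Programming


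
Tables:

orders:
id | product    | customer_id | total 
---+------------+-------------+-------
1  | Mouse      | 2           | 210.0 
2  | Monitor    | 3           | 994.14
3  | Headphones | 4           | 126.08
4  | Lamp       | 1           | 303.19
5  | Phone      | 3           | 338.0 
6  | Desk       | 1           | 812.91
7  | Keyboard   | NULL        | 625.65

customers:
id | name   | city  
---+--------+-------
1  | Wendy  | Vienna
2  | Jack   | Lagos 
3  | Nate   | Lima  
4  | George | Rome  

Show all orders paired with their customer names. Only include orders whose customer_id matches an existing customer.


INNER JOIN keeps only orders rows whose customer_id matches an id in customers. Walk through each order:
  - order 1 (Mouse): customer_id=2 -> matches Jack
  - order 2 (Monitor): customer_id=3 -> matches Nate
  - order 3 (Headphones): customer_id=4 -> matches George
  - order 4 (Lamp): customer_id=1 -> matches Wendy
  - order 5 (Phone): customer_id=3 -> matches Nate
  - order 6 (Desk): customer_id=1 -> matches Wendy
  - order 7 (Keyboard): customer_id=NULL, no match -> dropped
So 1 of 7 rows is dropped.

SQL:
SELECT a.product, b.name AS customer
FROM orders a
INNER JOIN customers b ON a.customer_id = b.id

Result:
product    | customer
-----------+---------
Mouse      | Jack    
Monitor    | Nate    
Headphones | George  
Lamp       | Wendy   
Phone      | Nate    
Desk       | Wendy   


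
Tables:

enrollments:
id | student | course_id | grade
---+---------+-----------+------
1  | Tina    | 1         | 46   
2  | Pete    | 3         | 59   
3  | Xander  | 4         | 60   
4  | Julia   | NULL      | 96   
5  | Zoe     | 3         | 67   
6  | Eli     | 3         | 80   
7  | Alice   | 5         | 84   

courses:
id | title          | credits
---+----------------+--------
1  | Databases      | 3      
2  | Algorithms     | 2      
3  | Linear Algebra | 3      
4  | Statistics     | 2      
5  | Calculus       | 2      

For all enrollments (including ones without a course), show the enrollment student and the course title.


LEFT JOIN keeps every row from enrollments (the left table); where course_id has no match in courses, the course columns become NULL. Walk through each enrollment:
  - enrollment 1 (Tina): course_id=1 -> matches Databases
  - enrollment 2 (Pete): course_id=3 -> matches Linear Algebra
  - enrollment 3 (Xander): course_id=4 -> matches Statistics
  - enrollment 4 (Julia): course_id=NULL, no match -> kept with NULL
  - enrollment 5 (Zoe): course_id=3 -> matches Linear Algebra
  - enrollment 6 (Eli): course_id=3 -> matches Linear Algebra
  - enrollment 7 (Alice): course_id=5 -> matches Calculus
All 7 rows appear; 1 has NULL course.

SQL:
SELECT a.student, b.title AS course
FROM enrollments a
LEFT JOIN courses b ON a.course_id = b.id

Result:
student | course        
--------+---------------
Tina    | Databases     
Pete    | Linear Algebra
Xander  | Statistics    
Julia   | NULL          
Zoe     | Linear Algebra
Eli     | Linear Algebra
Alice   | Calculus      


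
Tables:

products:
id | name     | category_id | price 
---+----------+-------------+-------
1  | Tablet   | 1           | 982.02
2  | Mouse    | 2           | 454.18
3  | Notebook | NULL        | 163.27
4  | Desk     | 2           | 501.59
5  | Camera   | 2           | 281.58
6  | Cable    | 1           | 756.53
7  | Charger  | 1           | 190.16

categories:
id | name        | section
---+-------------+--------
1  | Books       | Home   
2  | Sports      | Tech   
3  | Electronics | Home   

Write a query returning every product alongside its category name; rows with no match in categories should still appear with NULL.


LEFT JOIN keeps every row from products (the left table); where category_id has no match in categories, the category columns become NULL. Walk through each product:
  - product 1 (Tablet): category_id=1 -> matches Books
  - product 2 (Mouse): category_id=2 -> matches Sports
  - product 3 (Notebook): category_id=NULL, no match -> kept with NULL
  - product 4 (Desk): category_id=2 -> matches Sports
  - product 5 (Camera): category_id=2 -> matches Sports
  - product 6 (Cable): category_id=1 -> matches Books
  - product 7 (Charger): category_id=1 -> matches Books
All 7 rows appear; 1 has NULL category.

SQL:
SELECT a.name, b.name AS category
FROM products a
LEFT JOIN categories b ON a.category_id = b.id

Result:
name     | category
---------+---------
Tablet   | Books   
Mouse    | Sports  
Notebook | NULL    
Desk     | Sports  
Camera   | Sports  
Cable    | Books   
Charger  | Books   


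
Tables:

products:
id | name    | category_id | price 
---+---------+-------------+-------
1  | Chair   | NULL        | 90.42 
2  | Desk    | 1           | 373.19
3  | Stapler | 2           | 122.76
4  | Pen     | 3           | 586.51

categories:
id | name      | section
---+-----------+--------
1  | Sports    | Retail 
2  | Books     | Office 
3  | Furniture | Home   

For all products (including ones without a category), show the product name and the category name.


LEFT JOIN keeps every row from products (the left table); where category_id has no match in categories, the category columns become NULL. Walk through each product:
  - product 1 (Chair): category_id=NULL, no match -> kept with NULL
  - product 2 (Desk): category_id=1 -> matches Sports
  - product 3 (Stapler): category_id=2 -> matches Books
  - product 4 (Pen): category_id=3 -> matches Furniture
All 4 rows appear; 1 has NULL category.

SQL:
SELECT a.name, b.name AS category
FROM products a
LEFT JOIN categories b ON a.category_id = b.id

Result:
name    | category 
--------+----------
Chair   | NULL     
Desk    | Sports   
Stapler | Books    
Pen     | Furniture


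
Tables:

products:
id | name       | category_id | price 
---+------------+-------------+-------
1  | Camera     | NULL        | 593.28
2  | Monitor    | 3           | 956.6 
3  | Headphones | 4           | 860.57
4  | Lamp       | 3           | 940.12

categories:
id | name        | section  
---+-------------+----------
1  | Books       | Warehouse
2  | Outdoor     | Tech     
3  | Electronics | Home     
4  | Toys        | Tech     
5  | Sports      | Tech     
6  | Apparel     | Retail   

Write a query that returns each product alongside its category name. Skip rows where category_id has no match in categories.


INNER JOIN keeps only products rows whose category_id matches an id in categories. Walk through each product:
  - product 1 (Camera): category_id=NULL, no match -> dropped
  - product 2 (Monitor): category_id=3 -> matches Electronics
  - product 3 (Headphones): category_id=4 -> matches Toys
  - product 4 (Lamp): category_id=3 -> matches Electronics
So 1 of 4 rows is dropped.

SQL:
SELECT a.name, b.name AS category
FROM products a
INNER JOIN categories b ON a.category_id = b.id

Result:
name       | category   
-----------+------------
Monitor    | Electronics
Headphones | Toys       
Lamp       | Electronics


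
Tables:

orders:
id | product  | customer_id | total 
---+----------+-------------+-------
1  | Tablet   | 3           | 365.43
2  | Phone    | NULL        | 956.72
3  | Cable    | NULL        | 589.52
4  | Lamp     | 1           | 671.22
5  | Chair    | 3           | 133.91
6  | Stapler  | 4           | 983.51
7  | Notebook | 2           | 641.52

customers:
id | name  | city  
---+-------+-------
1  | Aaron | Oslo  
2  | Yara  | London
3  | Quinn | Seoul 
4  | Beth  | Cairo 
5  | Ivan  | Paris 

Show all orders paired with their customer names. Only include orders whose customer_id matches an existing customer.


INNER JOIN keeps only orders rows whose customer_id matches an id in customers. Walk through each order:
  - order 1 (Tablet): customer_id=3 -> matches Quinn
  - order 2 (Phone): customer_id=NULL, no match -> dropped
  - order 3 (Cable): customer_id=NULL, no match -> dropped
  - order 4 (Lamp): customer_id=1 -> matches Aaron
  - order 5 (Chair): customer_id=3 -> matches Quinn
  - order 6 (Stapler): customer_id=4 -> matches Beth
  - order 7 (Notebook): customer_id=2 -> matches Yara
So 2 of 7 rows are dropped.

SQL:
SELECT a.product, b.name AS customer
FROM orders a
INNER JOIN customers b ON a.customer_id = b.id

Result:
product  | customer
---------+---------
Tablet   | Quinn   
Lamp     | Aaron   
Chair    | Quinn   
Stapler  | Beth    
Notebook | Yara    


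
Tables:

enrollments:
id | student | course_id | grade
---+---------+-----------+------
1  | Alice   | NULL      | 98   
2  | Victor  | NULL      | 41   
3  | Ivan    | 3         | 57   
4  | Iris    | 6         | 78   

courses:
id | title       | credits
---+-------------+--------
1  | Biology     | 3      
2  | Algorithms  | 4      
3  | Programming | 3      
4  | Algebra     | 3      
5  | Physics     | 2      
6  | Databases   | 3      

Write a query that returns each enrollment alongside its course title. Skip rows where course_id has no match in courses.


INNER JOIN keeps only enrollments rows whose course_id matches an id in courses. Walk through each enrollment:
  - enrollment 1 (Alice): course_id=NULL, no match -> dropped
  - enrollment 2 (Victor): course_id=NULL, no match -> dropped
  - enrollment 3 (Ivan): course_id=3 -> matches Programming
  - enrollment 4 (Iris): course_id=6 -> matches Databases
So 2 of 4 rows are dropped.

SQL:
SELECT a.student, b.title AS course
FROM enrollments a
INNER JOIN courses b ON a.course_id = b.id

Result:
student | course     
--------+------------
Ivan    | Programming
Iris    | Databases  


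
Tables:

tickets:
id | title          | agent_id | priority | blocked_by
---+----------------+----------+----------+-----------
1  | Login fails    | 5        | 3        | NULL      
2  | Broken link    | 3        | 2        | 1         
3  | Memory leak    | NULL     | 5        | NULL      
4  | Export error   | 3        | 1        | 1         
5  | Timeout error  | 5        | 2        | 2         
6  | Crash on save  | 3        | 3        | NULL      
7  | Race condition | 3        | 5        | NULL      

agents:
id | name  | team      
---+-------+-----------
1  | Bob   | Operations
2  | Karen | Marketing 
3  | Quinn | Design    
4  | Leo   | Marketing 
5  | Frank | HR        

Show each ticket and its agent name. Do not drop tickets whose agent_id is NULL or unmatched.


LEFT JOIN keeps every row from tickets (the left table); where agent_id has no match in agents, the agent columns become NULL. Walk through each ticket:
  - ticket 1 (Login fails): agent_id=5 -> matches Frank
  - ticket 2 (Broken link): agent_id=3 -> matches Quinn
  - ticket 3 (Memory leak): agent_id=NULL, no match -> kept with NULL
  - ticket 4 (Export error): agent_id=3 -> matches Quinn
  - ticket 5 (Timeout error): agent_id=5 -> matches Frank
  - ticket 6 (Crash on save): agent_id=3 -> matches Quinn
  - ticket 7 (Race condition): agent_id=3 -> matches Quinn
All 7 rows appear; 1 has NULL agent.

SQL:
SELECT a.title, b.name AS agent
FROM tickets a
LEFT JOIN agents b ON a.agent_id = b.id

Result:
title          | agent
---------------+------
Login fails    | Frank
Broken link    | Quinn
Memory leak    | NULL 
Export error   | Quinn
Timeout error  | Frank
Crash on save  | Quinn
Race condition | Quinn


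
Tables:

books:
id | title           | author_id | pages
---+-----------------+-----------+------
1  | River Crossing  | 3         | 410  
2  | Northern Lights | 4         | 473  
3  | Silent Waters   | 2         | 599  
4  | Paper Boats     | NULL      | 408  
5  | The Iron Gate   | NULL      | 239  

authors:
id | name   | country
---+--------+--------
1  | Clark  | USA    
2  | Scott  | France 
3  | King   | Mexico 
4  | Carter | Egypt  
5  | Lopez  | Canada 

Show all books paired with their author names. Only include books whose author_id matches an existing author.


INNER JOIN keeps only books rows whose author_id matches an id in authors. Walk through each book:
  - book 1 (River Crossing): author_id=3 -> matches King
  - book 2 (Northern Lights): author_id=4 -> matches Carter
  - book 3 (Silent Waters): author_id=2 -> matches Scott
  - book 4 (Paper Boats): author_id=NULL, no match -> dropped
  - book 5 (The Iron Gate): author_id=NULL, no match -> dropped
So 2 of 5 rows are dropped.

SQL:
SELECT a.title, b.name AS author
FROM books a
INNER JOIN authors b ON a.author_id = b.id

Result:
title           | author
----------------+-------
River Crossing  | King  
Northern Lights | Carter
Silent Waters   | Scott 
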